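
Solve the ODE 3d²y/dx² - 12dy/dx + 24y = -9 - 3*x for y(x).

y = -7/16 - x/8 + C1*cos(2*x)*exp(2*x) + C2*exp(2*x)*sin(2*x)

Divide through by 3: y'' - 4y' + 8y = -3 - x.
Characteristic equation r² - 4r + 8 = 0 has discriminant (-4)² - 4·(8) = -16 < 0, so r = 2 ± 2i.
Hence y_h = C1*cos(2*x)*exp(2*x) + C2*exp(2*x)*sin(2*x).
For the particular solution try y_p = A0 + A1*x. Substituting and matching coefficients of each power of x gives A0 = -7/16, A1 = -1/8, so y_p = -7/16 - x/8.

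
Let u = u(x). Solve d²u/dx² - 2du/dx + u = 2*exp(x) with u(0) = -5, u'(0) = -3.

u = -5*exp(x) + x**2*exp(x) + 2*x*exp(x)

Characteristic equation r² - 2r + 1 = 0 has discriminant (-2)² - 4·(1) = 0, so r = 1 is a repeated root.
Hence u_h = (C1 + C2*x)*exp(x).
Since exp(x) solves the homogeneous equation (r = 1 is a root of multiplicity 2), multiply the trial by x^2. Try u_p = A*x^2*exp(x). Substituting into the equation and dividing by exp(x) gives A = 1, so u_p = x^2*exp(x).
General solution: u = C1*exp(x) + x^2*exp(x) + C2*x*exp(x).
Apply the initial conditions: u(0) = C1 = -5 and u'(0) = C1 + C2 = -3. Solving gives C1 = -5, C2 = 2.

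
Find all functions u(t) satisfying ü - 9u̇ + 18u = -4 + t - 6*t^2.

u = -35/108 - 5*t/18 - t**2/3 + C1*exp(6*t) + C2*exp(3*t)

Characteristic equation r² - 9r + 18 = 0 factors as (r - 6)(r - 3) = 0, so r = 6, 3.
Hence u_h = C1*exp(6*t) + C2*exp(3*t).
For the particular solution try u_p = A0 + A1*t + A2*t^2. Substituting and matching coefficients of each power of t gives A0 = -35/108, A1 = -5/18, A2 = -1/3, so u_p = -35/108 - 5*t/18 - t^2/3.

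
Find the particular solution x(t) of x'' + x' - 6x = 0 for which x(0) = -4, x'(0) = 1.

Characteristic equation r² + r - 6 = 0 factors as (r - 2)(r + 3) = 0, so r = 2, -3.
Hence x_h = C1*exp(2*t) + C2*exp(-3*t).
Apply the initial conditions: x(0) = C1 + C2 = -4 and x'(0) = -3*C2 + 2*C1 = 1. Solving gives C1 = -11/5, C2 = -9/5.

x = -11*exp(2*t)/5 - 9*exp(-3*t)/5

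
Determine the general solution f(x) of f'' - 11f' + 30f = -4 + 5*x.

f = -13/180 + x/6 + C1*exp(5*x) + C2*exp(6*x)

Characteristic equation r² - 11r + 30 = 0 factors as (r - 5)(r - 6) = 0, so r = 5, 6.
Hence f_h = C1*exp(5*x) + C2*exp(6*x).
For the particular solution try f_p = A0 + A1*x. Substituting and matching coefficients of each power of x gives A0 = -13/180, A1 = 1/6, so f_p = -13/180 + x/6.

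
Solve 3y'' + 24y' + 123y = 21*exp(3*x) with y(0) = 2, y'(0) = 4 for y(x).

Divide through by 3: y'' + 8y' + 41y = 7*exp(3*x).
Characteristic equation r² + 8r + 41 = 0 has discriminant (8)² - 4·(41) = -100 < 0, so r = -4 ± 5i.
Hence y_h = C1*cos(5*x)*exp(-4*x) + C2*exp(-4*x)*sin(5*x).
Try y_p = A*exp(3*x). Substituting into the equation and dividing by exp(3*x) gives A = 7/74, so y_p = 7*exp(3*x)/74.
General solution: y = 7*exp(3*x)/74 + C1*cos(5*x)*exp(-4*x) + C2*exp(-4*x)*sin(5*x).
Apply the initial conditions: y(0) = 7/74 + C1 = 2 and y'(0) = 21/74 - 4*C1 + 5*C2 = 4. Solving gives C1 = 141/74, C2 = 839/370.

y = 7*exp(3*x)/74 + 141*cos(5*x)*exp(-4*x)/74 + 839*exp(-4*x)*sin(5*x)/370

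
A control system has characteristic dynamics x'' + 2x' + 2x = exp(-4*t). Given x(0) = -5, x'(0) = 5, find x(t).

x = exp(-4*t)/10 - 51*cos(t)*exp(-t)/10 + 3*exp(-t)*sin(t)/10

Characteristic equation r² + 2r + 2 = 0 has discriminant (2)² - 4·(2) = -4 < 0, so r = -1 ± i.
Hence x_h = C1*cos(t)*exp(-t) + C2*exp(-t)*sin(t).
Try x_p = A*exp(-4*t). Substituting into the equation and dividing by exp(-4*t) gives A = 1/10, so x_p = exp(-4*t)/10.
General solution: x = exp(-4*t)/10 + C1*cos(t)*exp(-t) + C2*exp(-t)*sin(t).
Apply the initial conditions: x(0) = 1/10 + C1 = -5 and x'(0) = -2/5 + C2 - C1 = 5. Solving gives C1 = -51/10, C2 = 3/10.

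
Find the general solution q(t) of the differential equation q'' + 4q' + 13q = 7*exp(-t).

Characteristic equation r² + 4r + 13 = 0 has discriminant (4)² - 4·(13) = -36 < 0, so r = -2 ± 3i.
Hence q_h = C1*cos(3*t)*exp(-2*t) + C2*exp(-2*t)*sin(3*t).
Try q_p = A*exp(-t). Substituting into the equation and dividing by exp(-t) gives A = 7/10, so q_p = 7*exp(-t)/10.

q = 7*exp(-t)/10 + C1*cos(3*t)*exp(-2*t) + C2*exp(-2*t)*sin(3*t)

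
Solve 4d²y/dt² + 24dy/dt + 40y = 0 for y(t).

Divide through by 4: y'' + 6y' + 10y = 0.
Characteristic equation r² + 6r + 10 = 0 has discriminant (6)² - 4·(10) = -4 < 0, so r = -3 ± i.
Hence y_h = C1*cos(t)*exp(-3*t) + C2*exp(-3*t)*sin(t).

y = C1*cos(t)*exp(-3*t) + C2*exp(-3*t)*sin(t)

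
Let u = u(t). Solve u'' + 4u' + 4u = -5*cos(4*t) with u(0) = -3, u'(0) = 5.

Characteristic equation r² + 4r + 4 = 0 has discriminant (4)² - 4·(4) = 0, so r = -2 is a repeated root.
Hence u_h = (C1 + C2*t)*exp(-2*t).
Try u_p = A*cos(4*t) + B*sin(4*t). Substituting and equating the coefficients of cos(4t) and sin(4t) gives A = 3/20, B = -1/5, so u_p = -sin(4*t)/5 + 3*cos(4*t)/20.
General solution: u = -sin(4*t)/5 + 3*cos(4*t)/20 + C1*exp(-2*t) + C2*t*exp(-2*t).
Apply the initial conditions: u(0) = 3/20 + C1 = -3 and u'(0) = -4/5 + C2 - 2*C1 = 5. Solving gives C1 = -63/20, C2 = -1/2.

u = -63*exp(-2*t)/20 - sin(4*t)/5 + 3*cos(4*t)/20 - t*exp(-2*t)/2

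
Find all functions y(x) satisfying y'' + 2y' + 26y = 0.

Characteristic equation r² + 2r + 26 = 0 has discriminant (2)² - 4·(26) = -100 < 0, so r = -1 ± 5i.
Hence y_h = C1*cos(5*x)*exp(-x) + C2*exp(-x)*sin(5*x).

y = C1*cos(5*x)*exp(-x) + C2*exp(-x)*sin(5*x)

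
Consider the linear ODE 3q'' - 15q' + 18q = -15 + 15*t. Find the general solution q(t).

q = -5/36 + 5*t/6 + C1*exp(3*t) + C2*exp(2*t)

Divide through by 3: q'' - 5q' + 6q = -5 + 5*t.
Characteristic equation r² - 5r + 6 = 0 factors as (r - 3)(r - 2) = 0, so r = 3, 2.
Hence q_h = C1*exp(3*t) + C2*exp(2*t).
For the particular solution try q_p = A0 + A1*t. Substituting and matching coefficients of each power of t gives A0 = -5/36, A1 = 5/6, so q_p = -5/36 + 5*t/6.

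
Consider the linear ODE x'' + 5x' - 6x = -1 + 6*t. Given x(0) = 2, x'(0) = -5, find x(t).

Characteristic equation r² + 5r - 6 = 0 factors as (r - 1)(r + 6) = 0, so r = 1, -6.
Hence x_h = C1*exp(t) + C2*exp(-6*t).
For the particular solution try x_p = A0 + A1*t. Substituting and matching coefficients of each power of t gives A0 = -2/3, A1 = -1, so x_p = -2/3 - t.
General solution: x = -2/3 - t + C1*exp(t) + C2*exp(-6*t).
Apply the initial conditions: x(0) = -2/3 + C1 + C2 = 2 and x'(0) = -1 + C1 - 6*C2 = -5. Solving gives C1 = 12/7, C2 = 20/21.

x = -2/3 - t + 12*exp(t)/7 + 20*exp(-6*t)/21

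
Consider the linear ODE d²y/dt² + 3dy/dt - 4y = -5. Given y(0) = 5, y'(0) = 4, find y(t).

Characteristic equation r² + 3r - 4 = 0 factors as (r - 1)(r + 4) = 0, so r = 1, -4.
Hence y_h = C1*exp(t) + C2*exp(-4*t).
For the particular solution try y_p = A0. Substituting and matching coefficients of each power of t gives A0 = 5/4, so y_p = 5/4.
General solution: y = 5/4 + C1*exp(t) + C2*exp(-4*t).
Apply the initial conditions: y(0) = 5/4 + C1 + C2 = 5 and y'(0) = C1 - 4*C2 = 4. Solving gives C1 = 19/5, C2 = -1/20.

y = 5/4 - exp(-4*t)/20 + 19*exp(t)/5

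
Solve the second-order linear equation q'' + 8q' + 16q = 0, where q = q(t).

Characteristic equation r² + 8r + 16 = 0 has discriminant (8)² - 4·(16) = 0, so r = -4 is a repeated root.
Hence q_h = (C1 + C2*t)*exp(-4*t).

q = C1*exp(-4*t) + C2*t*exp(-4*t)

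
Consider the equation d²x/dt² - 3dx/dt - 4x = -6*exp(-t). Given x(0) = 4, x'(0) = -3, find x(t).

x = -exp(4*t)/25 + 101*exp(-t)/25 + 6*t*exp(-t)/5

Characteristic equation r² - 3r - 4 = 0 factors as (r - 4)(r + 1) = 0, so r = 4, -1.
Hence x_h = C1*exp(4*t) + C2*exp(-t).
Since exp(-t) solves the homogeneous equation (r = -1 is a root of multiplicity 1), multiply the trial by t. Try x_p = A*t*exp(-t). Substituting into the equation and dividing by exp(-t) gives A = 6/5, so x_p = 6*t*exp(-t)/5.
General solution: x = C1*exp(4*t) + C2*exp(-t) + 6*t*exp(-t)/5.
Apply the initial conditions: x(0) = C1 + C2 = 4 and x'(0) = 6/5 - C2 + 4*C1 = -3. Solving gives C1 = -1/25, C2 = 101/25.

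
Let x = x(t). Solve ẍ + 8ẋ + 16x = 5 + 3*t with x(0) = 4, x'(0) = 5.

Characteristic equation r² + 8r + 16 = 0 has discriminant (8)² - 4·(16) = 0, so r = -4 is a repeated root.
Hence x_h = (C1 + C2*t)*exp(-4*t).
For the particular solution try x_p = A0 + A1*t. Substituting and matching coefficients of each power of t gives A0 = 7/32, A1 = 3/16, so x_p = 7/32 + 3*t/16.
General solution: x = 7/32 + 3*t/16 + C1*exp(-4*t) + C2*t*exp(-4*t).
Apply the initial conditions: x(0) = 7/32 + C1 = 4 and x'(0) = 3/16 + C2 - 4*C1 = 5. Solving gives C1 = 121/32, C2 = 319/16.

x = 7/32 + 3*t/16 + 121*exp(-4*t)/32 + 319*t*exp(-4*t)/16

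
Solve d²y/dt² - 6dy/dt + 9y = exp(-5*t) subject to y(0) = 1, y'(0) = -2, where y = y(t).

y = exp(-5*t)/64 + 63*exp(3*t)/64 - 39*t*exp(3*t)/8

Characteristic equation r² - 6r + 9 = 0 has discriminant (-6)² - 4·(9) = 0, so r = 3 is a repeated root.
Hence y_h = (C1 + C2*t)*exp(3*t).
Try y_p = A*exp(-5*t). Substituting into the equation and dividing by exp(-5*t) gives A = 1/64, so y_p = exp(-5*t)/64.
General solution: y = exp(-5*t)/64 + C1*exp(3*t) + C2*t*exp(3*t).
Apply the initial conditions: y(0) = 1/64 + C1 = 1 and y'(0) = -5/64 + C2 + 3*C1 = -2. Solving gives C1 = 63/64, C2 = -39/8.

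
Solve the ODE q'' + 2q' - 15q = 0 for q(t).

q = C1*exp(3*t) + C2*exp(-5*t)

Characteristic equation r² + 2r - 15 = 0 factors as (r - 3)(r + 5) = 0, so r = 3, -5.
Hence q_h = C1*exp(3*t) + C2*exp(-5*t).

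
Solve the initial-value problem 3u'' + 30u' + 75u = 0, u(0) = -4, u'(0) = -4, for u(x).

Divide through by 3: u'' + 10u' + 25u = 0.
Characteristic equation r² + 10r + 25 = 0 has discriminant (10)² - 4·(25) = 0, so r = -5 is a repeated root.
Hence u_h = (C1 + C2*x)*exp(-5*x).
Apply the initial conditions: u(0) = C1 = -4 and u'(0) = C2 - 5*C1 = -4. Solving gives C1 = -4, C2 = -24.

u = -4*exp(-5*x) - 24*x*exp(-5*x)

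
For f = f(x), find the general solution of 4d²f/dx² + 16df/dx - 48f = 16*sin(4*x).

Divide through by 4: f'' + 4f' - 12f = 4*sin(4*x).
Characteristic equation r² + 4r - 12 = 0 factors as (r + 6)(r - 2) = 0, so r = -6, 2.
Hence f_h = C1*exp(-6*x) + C2*exp(2*x).
Try f_p = A*cos(4*x) + B*sin(4*x). Substituting and equating the coefficients of cos(4x) and sin(4x) gives A = -4/65, B = -7/65, so f_p = -7*sin(4*x)/65 - 4*cos(4*x)/65.

f = -7*sin(4*x)/65 - 4*cos(4*x)/65 + C1*exp(-6*x) + C2*exp(2*x)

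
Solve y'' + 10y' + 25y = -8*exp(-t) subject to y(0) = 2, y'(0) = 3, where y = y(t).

Characteristic equation r² + 10r + 25 = 0 has discriminant (10)² - 4·(25) = 0, so r = -5 is a repeated root.
Hence y_h = (C1 + C2*t)*exp(-5*t).
Try y_p = A*exp(-t). Substituting into the equation and dividing by exp(-t) gives A = -1/2, so y_p = -exp(-t)/2.
General solution: y = -exp(-t)/2 + C1*exp(-5*t) + C2*t*exp(-5*t).
Apply the initial conditions: y(0) = -1/2 + C1 = 2 and y'(0) = 1/2 + C2 - 5*C1 = 3. Solving gives C1 = 5/2, C2 = 15.

y = -exp(-t)/2 + 5*exp(-5*t)/2 + 15*t*exp(-5*t)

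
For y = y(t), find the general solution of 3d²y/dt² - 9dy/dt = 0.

y = C2 + C1*exp(3*t)

Divide through by 3: y'' - 3y' = 0.
Characteristic equation r² - 3r = 0 factors as (r - 3)r = 0, so r = 3, 0.
Hence y_h = C1*exp(3*t) + C2.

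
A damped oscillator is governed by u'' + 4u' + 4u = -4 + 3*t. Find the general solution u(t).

u = -7/4 + 3*t/4 + C1*exp(-2*t) + C2*t*exp(-2*t)

Characteristic equation r² + 4r + 4 = 0 has discriminant (4)² - 4·(4) = 0, so r = -2 is a repeated root.
Hence u_h = (C1 + C2*t)*exp(-2*t).
For the particular solution try u_p = A0 + A1*t. Substituting and matching coefficients of each power of t gives A0 = -7/4, A1 = 3/4, so u_p = -7/4 + 3*t/4.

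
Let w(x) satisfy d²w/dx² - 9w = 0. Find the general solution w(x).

Characteristic equation r² - 9 = 0 factors as (r - 3)(r + 3) = 0, so r = 3, -3.
Hence w_h = C1*exp(3*x) + C2*exp(-3*x).

w = C1*exp(3*x) + C2*exp(-3*x)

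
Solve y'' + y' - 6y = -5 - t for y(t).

y = 31/36 + t/6 + C1*exp(-3*t) + C2*exp(2*t)

Characteristic equation r² + r - 6 = 0 factors as (r + 3)(r - 2) = 0, so r = -3, 2.
Hence y_h = C1*exp(-3*t) + C2*exp(2*t).
For the particular solution try y_p = A0 + A1*t. Substituting and matching coefficients of each power of t gives A0 = 31/36, A1 = 1/6, so y_p = 31/36 + t/6.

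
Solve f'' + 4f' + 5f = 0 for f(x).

f = C1*cos(x)*exp(-2*x) + C2*exp(-2*x)*sin(x)

Characteristic equation r² + 4r + 5 = 0 has discriminant (4)² - 4·(5) = -4 < 0, so r = -2 ± i.
Hence f_h = C1*cos(x)*exp(-2*x) + C2*exp(-2*x)*sin(x).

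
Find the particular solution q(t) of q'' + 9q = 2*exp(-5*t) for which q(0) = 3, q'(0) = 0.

Characteristic equation r² + 9 = 0 has discriminant (0)² - 4·(9) = -36 < 0, so r = ± 3i.
Hence q_h = C1*cos(3*t) + C2*sin(3*t).
Try q_p = A*exp(-5*t). Substituting into the equation and dividing by exp(-5*t) gives A = 1/17, so q_p = exp(-5*t)/17.
General solution: q = exp(-5*t)/17 + C1*cos(3*t) + C2*sin(3*t).
Apply the initial conditions: q(0) = 1/17 + C1 = 3 and q'(0) = -5/17 + 3*C2 = 0. Solving gives C1 = 50/17, C2 = 5/51.

q = exp(-5*t)/17 + 5*sin(3*t)/51 + 50*cos(3*t)/17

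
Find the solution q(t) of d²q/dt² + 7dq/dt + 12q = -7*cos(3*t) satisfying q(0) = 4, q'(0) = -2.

Characteristic equation r² + 7r + 12 = 0 factors as (r + 3)(r + 4) = 0, so r = -3, -4.
Hence q_h = C1*exp(-3*t) + C2*exp(-4*t).
Try q_p = A*cos(3*t) + B*sin(3*t). Substituting and equating the coefficients of cos(3t) and sin(3t) gives A = -7/150, B = -49/150, so q_p = -49*sin(3*t)/150 - 7*cos(3*t)/150.
General solution: q = -49*sin(3*t)/150 - 7*cos(3*t)/150 + C1*exp(-3*t) + C2*exp(-4*t).
Apply the initial conditions: q(0) = -7/150 + C1 + C2 = 4 and q'(0) = -49/50 - 4*C2 - 3*C1 = -2. Solving gives C1 = 91/6, C2 = -278/25.

q = -278*exp(-4*t)/25 - 49*sin(3*t)/150 - 7*cos(3*t)/150 + 91*exp(-3*t)/6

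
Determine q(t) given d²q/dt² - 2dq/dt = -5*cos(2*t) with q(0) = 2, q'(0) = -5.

q = 9/2 - 25*exp(2*t)/8 + 5*cos(2*t)/8 + 5*sin(2*t)/8

Characteristic equation r² - 2r = 0 factors as (r - 2)r = 0, so r = 2, 0.
Hence q_h = C1*exp(2*t) + C2.
Try q_p = A*cos(2*t) + B*sin(2*t). Substituting and equating the coefficients of cos(2t) and sin(2t) gives A = 5/8, B = 5/8, so q_p = 5*cos(2*t)/8 + 5*sin(2*t)/8.
General solution: q = C2 + 5*cos(2*t)/8 + 5*sin(2*t)/8 + C1*exp(2*t).
Apply the initial conditions: q(0) = 5/8 + C1 + C2 = 2 and q'(0) = 5/4 + 2*C1 = -5. Solving gives C1 = -25/8, C2 = 9/2.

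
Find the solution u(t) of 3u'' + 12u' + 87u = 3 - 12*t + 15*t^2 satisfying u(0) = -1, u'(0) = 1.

u = 1175/24389 - 156*t/841 + 5*t**2/29 - 25564*cos(5*t)*exp(-2*t)/24389 - 4443*exp(-2*t)*sin(5*t)/24389

Divide through by 3: u'' + 4u' + 29u = 1 - 4*t + 5*t^2.
Characteristic equation r² + 4r + 29 = 0 has discriminant (4)² - 4·(29) = -100 < 0, so r = -2 ± 5i.
Hence u_h = C1*cos(5*t)*exp(-2*t) + C2*exp(-2*t)*sin(5*t).
For the particular solution try u_p = A0 + A1*t + A2*t^2. Substituting and matching coefficients of each power of t gives A0 = 1175/24389, A1 = -156/841, A2 = 5/29, so u_p = 1175/24389 - 156*t/841 + 5*t^2/29.
General solution: u = 1175/24389 - 156*t/841 + 5*t^2/29 + C1*cos(5*t)*exp(-2*t) + C2*exp(-2*t)*sin(5*t).
Apply the initial conditions: u(0) = 1175/24389 + C1 = -1 and u'(0) = -156/841 - 2*C1 + 5*C2 = 1. Solving gives C1 = -25564/24389, C2 = -4443/24389.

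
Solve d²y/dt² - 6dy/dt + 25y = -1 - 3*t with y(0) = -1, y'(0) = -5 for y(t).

y = -43/625 - 3*t/25 - 582*cos(4*t)*exp(3*t)/625 - 326*exp(3*t)*sin(4*t)/625

Characteristic equation r² - 6r + 25 = 0 has discriminant (-6)² - 4·(25) = -64 < 0, so r = 3 ± 4i.
Hence y_h = C1*cos(4*t)*exp(3*t) + C2*exp(3*t)*sin(4*t).
For the particular solution try y_p = A0 + A1*t. Substituting and matching coefficients of each power of t gives A0 = -43/625, A1 = -3/25, so y_p = -43/625 - 3*t/25.
General solution: y = -43/625 - 3*t/25 + C1*cos(4*t)*exp(3*t) + C2*exp(3*t)*sin(4*t).
Apply the initial conditions: y(0) = -43/625 + C1 = -1 and y'(0) = -3/25 + 3*C1 + 4*C2 = -5. Solving gives C1 = -582/625, C2 = -326/625.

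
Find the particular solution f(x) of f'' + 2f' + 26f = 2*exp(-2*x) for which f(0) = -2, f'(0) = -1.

f = exp(-2*x)/13 - 38*exp(-x)*sin(5*x)/65 - 27*cos(5*x)*exp(-x)/13

Characteristic equation r² + 2r + 26 = 0 has discriminant (2)² - 4·(26) = -100 < 0, so r = -1 ± 5i.
Hence f_h = C1*cos(5*x)*exp(-x) + C2*exp(-x)*sin(5*x).
Try f_p = A*exp(-2*x). Substituting into the equation and dividing by exp(-2*x) gives A = 1/13, so f_p = exp(-2*x)/13.
General solution: f = exp(-2*x)/13 + C1*cos(5*x)*exp(-x) + C2*exp(-x)*sin(5*x).
Apply the initial conditions: f(0) = 1/13 + C1 = -2 and f'(0) = -2/13 - C1 + 5*C2 = -1. Solving gives C1 = -27/13, C2 = -38/65.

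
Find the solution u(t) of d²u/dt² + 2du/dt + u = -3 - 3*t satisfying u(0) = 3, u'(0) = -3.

Characteristic equation r² + 2r + 1 = 0 has discriminant (2)² - 4·(1) = 0, so r = -1 is a repeated root.
Hence u_h = (C1 + C2*t)*exp(-t).
For the particular solution try u_p = A0 + A1*t. Substituting and matching coefficients of each power of t gives A0 = 3, A1 = -3, so u_p = 3 - 3*t.
General solution: u = 3 - 3*t + C1*exp(-t) + C2*t*exp(-t).
Apply the initial conditions: u(0) = 3 + C1 = 3 and u'(0) = -3 + C2 - C1 = -3. Solving gives C1 = 0, C2 = 0.

u = 3 - 3*t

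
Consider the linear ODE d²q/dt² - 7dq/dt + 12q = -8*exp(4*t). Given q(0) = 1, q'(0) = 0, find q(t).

q = -4*exp(3*t) + 5*exp(4*t) - 8*t*exp(4*t)

Characteristic equation r² - 7r + 12 = 0 factors as (r - 3)(r - 4) = 0, so r = 3, 4.
Hence q_h = C1*exp(3*t) + C2*exp(4*t).
Since exp(4*t) solves the homogeneous equation (r = 4 is a root of multiplicity 1), multiply the trial by t. Try q_p = A*t*exp(4*t). Substituting into the equation and dividing by exp(4*t) gives A = -8, so q_p = -8*t*exp(4*t).
General solution: q = C1*exp(3*t) + C2*exp(4*t) - 8*t*exp(4*t).
Apply the initial conditions: q(0) = C1 + C2 = 1 and q'(0) = -8 + 3*C1 + 4*C2 = 0. Solving gives C1 = -4, C2 = 5.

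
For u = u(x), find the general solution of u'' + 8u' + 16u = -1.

Characteristic equation r² + 8r + 16 = 0 has discriminant (8)² - 4·(16) = 0, so r = -4 is a repeated root.
Hence u_h = (C1 + C2*x)*exp(-4*x).
For the particular solution try u_p = A0. Substituting and matching coefficients of each power of x gives A0 = -1/16, so u_p = -1/16.

u = -1/16 + C1*exp(-4*x) + C2*x*exp(-4*x)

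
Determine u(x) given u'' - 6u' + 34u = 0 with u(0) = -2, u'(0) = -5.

Characteristic equation r² - 6r + 34 = 0 has discriminant (-6)² - 4·(34) = -100 < 0, so r = 3 ± 5i.
Hence u_h = C1*cos(5*x)*exp(3*x) + C2*exp(3*x)*sin(5*x).
Apply the initial conditions: u(0) = C1 = -2 and u'(0) = 3*C1 + 5*C2 = -5. Solving gives C1 = -2, C2 = 1/5.

u = -2*cos(5*x)*exp(3*x) + exp(3*x)*sin(5*x)/5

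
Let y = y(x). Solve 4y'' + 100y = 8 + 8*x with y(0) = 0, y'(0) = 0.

Divide through by 4: y'' + 25y = 2 + 2*x.
Characteristic equation r² + 25 = 0 has discriminant (0)² - 4·(25) = -100 < 0, so r = ± 5i.
Hence y_h = C1*cos(5*x) + C2*sin(5*x).
For the particular solution try y_p = A0 + A1*x. Substituting and matching coefficients of each power of x gives A0 = 2/25, A1 = 2/25, so y_p = 2/25 + 2*x/25.
General solution: y = 2/25 + 2*x/25 + C1*cos(5*x) + C2*sin(5*x).
Apply the initial conditions: y(0) = 2/25 + C1 = 0 and y'(0) = 2/25 + 5*C2 = 0. Solving gives C1 = -2/25, C2 = -2/125.

y = 2/25 - 2*cos(5*x)/25 - 2*sin(5*x)/125 + 2*x/25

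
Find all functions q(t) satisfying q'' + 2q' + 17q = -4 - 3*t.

q = -62/289 - 3*t/17 + C1*cos(4*t)*exp(-t) + C2*exp(-t)*sin(4*t)

Characteristic equation r² + 2r + 17 = 0 has discriminant (2)² - 4·(17) = -64 < 0, so r = -1 ± 4i.
Hence q_h = C1*cos(4*t)*exp(-t) + C2*exp(-t)*sin(4*t).
For the particular solution try q_p = A0 + A1*t. Substituting and matching coefficients of each power of t gives A0 = -62/289, A1 = -3/17, so q_p = -62/289 - 3*t/17.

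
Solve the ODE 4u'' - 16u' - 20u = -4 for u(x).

u = 1/5 + C1*exp(-x) + C2*exp(5*x)

Divide through by 4: u'' - 4u' - 5u = -1.
Characteristic equation r² - 4r - 5 = 0 factors as (r + 1)(r - 5) = 0, so r = -1, 5.
Hence u_h = C1*exp(-x) + C2*exp(5*x).
For the particular solution try u_p = A0. Substituting and matching coefficients of each power of x gives A0 = 1/5, so u_p = 1/5.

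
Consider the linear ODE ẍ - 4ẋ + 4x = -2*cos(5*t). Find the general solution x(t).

x = 40*sin(5*t)/841 + 42*cos(5*t)/841 + C1*exp(2*t) + C2*t*exp(2*t)

Characteristic equation r² - 4r + 4 = 0 has discriminant (-4)² - 4·(4) = 0, so r = 2 is a repeated root.
Hence x_h = (C1 + C2*t)*exp(2*t).
Try x_p = A*cos(5*t) + B*sin(5*t). Substituting and equating the coefficients of cos(5t) and sin(5t) gives A = 42/841, B = 40/841, so x_p = 40*sin(5*t)/841 + 42*cos(5*t)/841.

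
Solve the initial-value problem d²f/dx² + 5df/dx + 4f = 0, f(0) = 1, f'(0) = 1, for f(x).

f = -2*exp(-4*x)/3 + 5*exp(-x)/3

Characteristic equation r² + 5r + 4 = 0 factors as (r + 1)(r + 4) = 0, so r = -1, -4.
Hence f_h = C1*exp(-x) + C2*exp(-4*x).
Apply the initial conditions: f(0) = C1 + C2 = 1 and f'(0) = -C1 - 4*C2 = 1. Solving gives C1 = 5/3, C2 = -2/3.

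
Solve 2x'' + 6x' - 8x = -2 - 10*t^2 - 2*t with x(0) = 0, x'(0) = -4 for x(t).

Divide through by 2: x'' + 3x' - 4x = -1 - t - 5*t^2.
Characteristic equation r² + 3r - 4 = 0 factors as (r + 4)(r - 1) = 0, so r = -4, 1.
Hence x_h = C1*exp(-4*t) + C2*exp(t).
For the particular solution try x_p = A0 + A1*t + A2*t^2. Substituting and matching coefficients of each power of t gives A0 = 79/32, A1 = 17/8, A2 = 5/4, so x_p = 79/32 + 5*t^2/4 + 17*t/8.
General solution: x = 79/32 + 5*t^2/4 + 17*t/8 + C1*exp(-4*t) + C2*exp(t).
Apply the initial conditions: x(0) = 79/32 + C1 + C2 = 0 and x'(0) = 17/8 + C2 - 4*C1 = -4. Solving gives C1 = 117/160, C2 = -16/5.

x = 79/32 - 16*exp(t)/5 + 5*t**2/4 + 17*t/8 + 117*exp(-4*t)/160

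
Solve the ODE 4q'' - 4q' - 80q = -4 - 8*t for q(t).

Divide through by 4: q'' - q' - 20q = -1 - 2*t.
Characteristic equation r² - r - 20 = 0 factors as (r + 4)(r - 5) = 0, so r = -4, 5.
Hence q_h = C1*exp(-4*t) + C2*exp(5*t).
For the particular solution try q_p = A0 + A1*t. Substituting and matching coefficients of each power of t gives A0 = 9/200, A1 = 1/10, so q_p = 9/200 + t/10.

q = 9/200 + t/10 + C1*exp(-4*t) + C2*exp(5*t)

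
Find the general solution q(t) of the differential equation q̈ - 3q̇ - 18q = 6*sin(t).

Characteristic equation r² - 3r - 18 = 0 factors as (r + 3)(r - 6) = 0, so r = -3, 6.
Hence q_h = C1*exp(-3*t) + C2*exp(6*t).
Try q_p = A*cos(t) + B*sin(t). Substituting and equating the coefficients of cos(t) and sin(t) gives A = 9/185, B = -57/185, so q_p = -57*sin(t)/185 + 9*cos(t)/185.

q = -57*sin(t)/185 + 9*cos(t)/185 + C1*exp(-3*t) + C2*exp(6*t)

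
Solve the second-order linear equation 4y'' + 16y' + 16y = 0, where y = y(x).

Divide through by 4: y'' + 4y' + 4y = 0.
Characteristic equation r² + 4r + 4 = 0 has discriminant (4)² - 4·(4) = 0, so r = -2 is a repeated root.
Hence y_h = (C1 + C2*x)*exp(-2*x).

y = C1*exp(-2*x) + C2*x*exp(-2*x)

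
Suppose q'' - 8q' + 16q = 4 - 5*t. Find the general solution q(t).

Characteristic equation r² - 8r + 16 = 0 has discriminant (-8)² - 4·(16) = 0, so r = 4 is a repeated root.
Hence q_h = (C1 + C2*t)*exp(4*t).
For the particular solution try q_p = A0 + A1*t. Substituting and matching coefficients of each power of t gives A0 = 3/32, A1 = -5/16, so q_p = 3/32 - 5*t/16.

q = 3/32 - 5*t/16 + C1*exp(4*t) + C2*t*exp(4*t)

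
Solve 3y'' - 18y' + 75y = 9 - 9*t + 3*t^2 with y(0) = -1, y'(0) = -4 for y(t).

Divide through by 3: y'' - 6y' + 25y = 3 + t^2 - 3*t.
Characteristic equation r² - 6r + 25 = 0 has discriminant (-6)² - 4·(25) = -64 < 0, so r = 3 ± 4i.
Hence y_h = C1*cos(4*t)*exp(3*t) + C2*exp(3*t)*sin(4*t).
For the particular solution try y_p = A0 + A1*t + A2*t^2. Substituting and matching coefficients of each power of t gives A0 = 1447/15625, A1 = -63/625, A2 = 1/25, so y_p = 1447/15625 - 63*t/625 + t^2/25.
General solution: y = 1447/15625 - 63*t/625 + t^2/25 + C1*cos(4*t)*exp(3*t) + C2*exp(3*t)*sin(4*t).
Apply the initial conditions: y(0) = 1447/15625 + C1 = -1 and y'(0) = -63/625 + 3*C1 + 4*C2 = -4. Solving gives C1 = -17072/15625, C2 = -9709/62500.

y = 1447/15625 - 63*t/625 + t**2/25 - 17072*cos(4*t)*exp(3*t)/15625 - 9709*exp(3*t)*sin(4*t)/62500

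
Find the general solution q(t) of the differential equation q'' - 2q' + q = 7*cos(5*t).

Characteristic equation r² - 2r + 1 = 0 has discriminant (-2)² - 4·(1) = 0, so r = 1 is a repeated root.
Hence q_h = (C1 + C2*t)*exp(t).
Try q_p = A*cos(5*t) + B*sin(5*t). Substituting and equating the coefficients of cos(5t) and sin(5t) gives A = -42/169, B = -35/338, so q_p = -42*cos(5*t)/169 - 35*sin(5*t)/338.

q = -42*cos(5*t)/169 - 35*sin(5*t)/338 + C1*exp(t) + C2*t*exp(t)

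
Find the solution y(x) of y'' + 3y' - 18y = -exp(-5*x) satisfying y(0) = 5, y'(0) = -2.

Characteristic equation r² + 3r - 18 = 0 factors as (r - 3)(r + 6) = 0, so r = 3, -6.
Hence y_h = C1*exp(3*x) + C2*exp(-6*x).
Try y_p = A*exp(-5*x). Substituting into the equation and dividing by exp(-5*x) gives A = 1/8, so y_p = exp(-5*x)/8.
General solution: y = exp(-5*x)/8 + C1*exp(3*x) + C2*exp(-6*x).
Apply the initial conditions: y(0) = 1/8 + C1 + C2 = 5 and y'(0) = -5/8 - 6*C2 + 3*C1 = -2. Solving gives C1 = 223/72, C2 = 16/9.

y = exp(-5*x)/8 + 16*exp(-6*x)/9 + 223*exp(3*x)/72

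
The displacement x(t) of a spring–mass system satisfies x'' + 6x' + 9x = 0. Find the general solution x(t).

x = C1*exp(-3*t) + C2*t*exp(-3*t)

Characteristic equation r² + 6r + 9 = 0 has discriminant (6)² - 4·(9) = 0, so r = -3 is a repeated root.
Hence x_h = (C1 + C2*t)*exp(-3*t).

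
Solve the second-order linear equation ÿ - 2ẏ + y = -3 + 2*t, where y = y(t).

y = 1 + 2*t + C1*exp(t) + C2*t*exp(t)

Characteristic equation r² - 2r + 1 = 0 has discriminant (-2)² - 4·(1) = 0, so r = 1 is a repeated root.
Hence y_h = (C1 + C2*t)*exp(t).
For the particular solution try y_p = A0 + A1*t. Substituting and matching coefficients of each power of t gives A0 = 1, A1 = 2, so y_p = 1 + 2*t.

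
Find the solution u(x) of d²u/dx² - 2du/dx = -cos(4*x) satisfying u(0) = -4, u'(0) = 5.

u = -13/2 + cos(4*x)/20 + sin(4*x)/40 + 49*exp(2*x)/20

Characteristic equation r² - 2r = 0 factors as (r - 2)r = 0, so r = 2, 0.
Hence u_h = C1*exp(2*x) + C2.
Try u_p = A*cos(4*x) + B*sin(4*x). Substituting and equating the coefficients of cos(4x) and sin(4x) gives A = 1/20, B = 1/40, so u_p = cos(4*x)/20 + sin(4*x)/40.
General solution: u = C2 + cos(4*x)/20 + sin(4*x)/40 + C1*exp(2*x).
Apply the initial conditions: u(0) = 1/20 + C1 + C2 = -4 and u'(0) = 1/10 + 2*C1 = 5. Solving gives C1 = 49/20, C2 = -13/2.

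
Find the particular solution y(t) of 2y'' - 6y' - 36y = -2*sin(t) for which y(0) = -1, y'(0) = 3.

Divide through by 2: y'' - 3y' - 18y = -sin(t).
Characteristic equation r² - 3r - 18 = 0 factors as (r - 6)(r + 3) = 0, so r = 6, -3.
Hence y_h = C1*exp(6*t) + C2*exp(-3*t).
Try y_p = A*cos(t) + B*sin(t). Substituting and equating the coefficients of cos(t) and sin(t) gives A = -3/370, B = 19/370, so y_p = -3*cos(t)/370 + 19*sin(t)/370.
General solution: y = -3*cos(t)/370 + 19*sin(t)/370 + C1*exp(6*t) + C2*exp(-3*t).
Apply the initial conditions: y(0) = -3/370 + C1 + C2 = -1 and y'(0) = 19/370 - 3*C2 + 6*C1 = 3. Solving gives C1 = -1/333, C2 = -89/90.

y = -89*exp(-3*t)/90 - 3*cos(t)/370 - exp(6*t)/333 + 19*sin(t)/370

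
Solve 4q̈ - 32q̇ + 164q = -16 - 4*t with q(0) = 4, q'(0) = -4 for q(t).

q = -172/1681 - t/41 - 34267*exp(4*t)*sin(5*t)/8405 + 6896*cos(5*t)*exp(4*t)/1681

Divide through by 4: q'' - 8q' + 41q = -4 - t.
Characteristic equation r² - 8r + 41 = 0 has discriminant (-8)² - 4·(41) = -100 < 0, so r = 4 ± 5i.
Hence q_h = C1*cos(5*t)*exp(4*t) + C2*exp(4*t)*sin(5*t).
For the particular solution try q_p = A0 + A1*t. Substituting and matching coefficients of each power of t gives A0 = -172/1681, A1 = -1/41, so q_p = -172/1681 - t/41.
General solution: q = -172/1681 - t/41 + C1*cos(5*t)*exp(4*t) + C2*exp(4*t)*sin(5*t).
Apply the initial conditions: q(0) = -172/1681 + C1 = 4 and q'(0) = -1/41 + 4*C1 + 5*C2 = -4. Solving gives C1 = 6896/1681, C2 = -34267/8405.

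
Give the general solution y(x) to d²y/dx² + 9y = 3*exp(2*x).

y = 3*exp(2*x)/13 + C1*cos(3*x) + C2*sin(3*x)

Characteristic equation r² + 9 = 0 has discriminant (0)² - 4·(9) = -36 < 0, so r = ± 3i.
Hence y_h = C1*cos(3*x) + C2*sin(3*x).
Try y_p = A*exp(2*x). Substituting into the equation and dividing by exp(2*x) gives A = 3/13, so y_p = 3*exp(2*x)/13.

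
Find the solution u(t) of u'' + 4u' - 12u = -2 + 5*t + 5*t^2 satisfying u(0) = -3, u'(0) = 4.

u = -29/216 - 563*exp(-6*t)/432 - 25*exp(2*t)/16 - 25*t/36 - 5*t**2/12

Characteristic equation r² + 4r - 12 = 0 factors as (r + 6)(r - 2) = 0, so r = -6, 2.
Hence u_h = C1*exp(-6*t) + C2*exp(2*t).
For the particular solution try u_p = A0 + A1*t + A2*t^2. Substituting and matching coefficients of each power of t gives A0 = -29/216, A1 = -25/36, A2 = -5/12, so u_p = -29/216 - 25*t/36 - 5*t^2/12.
General solution: u = -29/216 - 25*t/36 - 5*t^2/12 + C1*exp(-6*t) + C2*exp(2*t).
Apply the initial conditions: u(0) = -29/216 + C1 + C2 = -3 and u'(0) = -25/36 - 6*C1 + 2*C2 = 4. Solving gives C1 = -563/432, C2 = -25/16.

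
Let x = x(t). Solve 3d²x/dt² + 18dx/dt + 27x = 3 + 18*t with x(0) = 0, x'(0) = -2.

Divide through by 3: x'' + 6x' + 9x = 1 + 6*t.
Characteristic equation r² + 6r + 9 = 0 has discriminant (6)² - 4·(9) = 0, so r = -3 is a repeated root.
Hence x_h = (C1 + C2*t)*exp(-3*t).
For the particular solution try x_p = A0 + A1*t. Substituting and matching coefficients of each power of t gives A0 = -1/3, A1 = 2/3, so x_p = -1/3 + 2*t/3.
General solution: x = -1/3 + 2*t/3 + C1*exp(-3*t) + C2*t*exp(-3*t).
Apply the initial conditions: x(0) = -1/3 + C1 = 0 and x'(0) = 2/3 + C2 - 3*C1 = -2. Solving gives C1 = 1/3, C2 = -5/3.

x = -1/3 + exp(-3*t)/3 + 2*t/3 - 5*t*exp(-3*t)/3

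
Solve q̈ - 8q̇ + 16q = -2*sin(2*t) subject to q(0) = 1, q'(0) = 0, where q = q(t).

q = -3*sin(2*t)/50 - 2*cos(2*t)/25 + 27*exp(4*t)/25 - 21*t*exp(4*t)/5

Characteristic equation r² - 8r + 16 = 0 has discriminant (-8)² - 4·(16) = 0, so r = 4 is a repeated root.
Hence q_h = (C1 + C2*t)*exp(4*t).
Try q_p = A*cos(2*t) + B*sin(2*t). Substituting and equating the coefficients of cos(2t) and sin(2t) gives A = -2/25, B = -3/50, so q_p = -3*sin(2*t)/50 - 2*cos(2*t)/25.
General solution: q = -3*sin(2*t)/50 - 2*cos(2*t)/25 + C1*exp(4*t) + C2*t*exp(4*t).
Apply the initial conditions: q(0) = -2/25 + C1 = 1 and q'(0) = -3/25 + C2 + 4*C1 = 0. Solving gives C1 = 27/25, C2 = -21/5.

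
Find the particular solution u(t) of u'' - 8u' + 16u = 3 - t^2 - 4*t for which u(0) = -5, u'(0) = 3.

Characteristic equation r² - 8r + 16 = 0 has discriminant (-8)² - 4·(16) = 0, so r = 4 is a repeated root.
Hence u_h = (C1 + C2*t)*exp(4*t).
For the particular solution try u_p = A0 + A1*t + A2*t^2. Substituting and matching coefficients of each power of t gives A0 = 5/128, A1 = -5/16, A2 = -1/16, so u_p = 5/128 - 5*t/16 - t^2/16.
General solution: u = 5/128 - 5*t/16 - t^2/16 + C1*exp(4*t) + C2*t*exp(4*t).
Apply the initial conditions: u(0) = 5/128 + C1 = -5 and u'(0) = -5/16 + C2 + 4*C1 = 3. Solving gives C1 = -645/128, C2 = 751/32.

u = 5/128 - 645*exp(4*t)/128 - 5*t/16 - t**2/16 + 751*t*exp(4*t)/32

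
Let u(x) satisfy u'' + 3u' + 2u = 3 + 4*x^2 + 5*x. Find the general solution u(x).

Characteristic equation r² + 3r + 2 = 0 factors as (r + 1)(r + 2) = 0, so r = -1, -2.
Hence u_h = C1*exp(-x) + C2*exp(-2*x).
For the particular solution try u_p = A0 + A1*x + A2*x^2. Substituting and matching coefficients of each power of x gives A0 = 19/4, A1 = -7/2, A2 = 2, so u_p = 19/4 + 2*x^2 - 7*x/2.

u = 19/4 + 2*x**2 - 7*x/2 + C1*exp(-x) + C2*exp(-2*x)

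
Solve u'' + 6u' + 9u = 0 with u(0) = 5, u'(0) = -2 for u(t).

Characteristic equation r² + 6r + 9 = 0 has discriminant (6)² - 4·(9) = 0, so r = -3 is a repeated root.
Hence u_h = (C1 + C2*t)*exp(-3*t).
Apply the initial conditions: u(0) = C1 = 5 and u'(0) = C2 - 3*C1 = -2. Solving gives C1 = 5, C2 = 13.

u = 5*exp(-3*t) + 13*t*exp(-3*t)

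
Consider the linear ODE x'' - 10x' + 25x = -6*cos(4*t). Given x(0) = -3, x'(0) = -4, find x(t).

x = -4989*exp(5*t)/1681 - 54*cos(4*t)/1681 + 240*sin(4*t)/1681 + 421*t*exp(5*t)/41

Characteristic equation r² - 10r + 25 = 0 has discriminant (-10)² - 4·(25) = 0, so r = 5 is a repeated root.
Hence x_h = (C1 + C2*t)*exp(5*t).
Try x_p = A*cos(4*t) + B*sin(4*t). Substituting and equating the coefficients of cos(4t) and sin(4t) gives A = -54/1681, B = 240/1681, so x_p = -54*cos(4*t)/1681 + 240*sin(4*t)/1681.
General solution: x = -54*cos(4*t)/1681 + 240*sin(4*t)/1681 + C1*exp(5*t) + C2*t*exp(5*t).
Apply the initial conditions: x(0) = -54/1681 + C1 = -3 and x'(0) = 960/1681 + C2 + 5*C1 = -4. Solving gives C1 = -4989/1681, C2 = 421/41.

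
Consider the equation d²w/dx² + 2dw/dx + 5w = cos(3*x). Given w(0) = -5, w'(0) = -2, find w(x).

w = -cos(3*x)/13 + 3*sin(3*x)/26 - 189*exp(-x)*sin(2*x)/52 - 64*cos(2*x)*exp(-x)/13

Characteristic equation r² + 2r + 5 = 0 has discriminant (2)² - 4·(5) = -16 < 0, so r = -1 ± 2i.
Hence w_h = C1*cos(2*x)*exp(-x) + C2*exp(-x)*sin(2*x).
Try w_p = A*cos(3*x) + B*sin(3*x). Substituting and equating the coefficients of cos(3x) and sin(3x) gives A = -1/13, B = 3/26, so w_p = -cos(3*x)/13 + 3*sin(3*x)/26.
General solution: w = -cos(3*x)/13 + 3*sin(3*x)/26 + C1*cos(2*x)*exp(-x) + C2*exp(-x)*sin(2*x).
Apply the initial conditions: w(0) = -1/13 + C1 = -5 and w'(0) = 9/26 - C1 + 2*C2 = -2. Solving gives C1 = -64/13, C2 = -189/52.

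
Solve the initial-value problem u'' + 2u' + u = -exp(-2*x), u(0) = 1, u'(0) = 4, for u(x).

Characteristic equation r² + 2r + 1 = 0 has discriminant (2)² - 4·(1) = 0, so r = -1 is a repeated root.
Hence u_h = (C1 + C2*x)*exp(-x).
Try u_p = A*exp(-2*x). Substituting into the equation and dividing by exp(-2*x) gives A = -1, so u_p = -exp(-2*x).
General solution: u = -exp(-2*x) + C1*exp(-x) + C2*x*exp(-x).
Apply the initial conditions: u(0) = -1 + C1 = 1 and u'(0) = 2 + C2 - C1 = 4. Solving gives C1 = 2, C2 = 4.

u = -exp(-2*x) + 2*exp(-x) + 4*x*exp(-x)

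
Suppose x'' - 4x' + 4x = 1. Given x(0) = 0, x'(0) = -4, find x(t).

x = 1/4 - exp(2*t)/4 - 7*t*exp(2*t)/2

Characteristic equation r² - 4r + 4 = 0 has discriminant (-4)² - 4·(4) = 0, so r = 2 is a repeated root.
Hence x_h = (C1 + C2*t)*exp(2*t).
For the particular solution try x_p = A0. Substituting and matching coefficients of each power of t gives A0 = 1/4, so x_p = 1/4.
General solution: x = 1/4 + C1*exp(2*t) + C2*t*exp(2*t).
Apply the initial conditions: x(0) = 1/4 + C1 = 0 and x'(0) = C2 + 2*C1 = -4. Solving gives C1 = -1/4, C2 = -7/2.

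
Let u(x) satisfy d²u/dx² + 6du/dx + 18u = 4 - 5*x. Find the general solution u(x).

u = 17/54 - 5*x/18 + C1*cos(3*x)*exp(-3*x) + C2*exp(-3*x)*sin(3*x)

Characteristic equation r² + 6r + 18 = 0 has discriminant (6)² - 4·(18) = -36 < 0, so r = -3 ± 3i.
Hence u_h = C1*cos(3*x)*exp(-3*x) + C2*exp(-3*x)*sin(3*x).
For the particular solution try u_p = A0 + A1*x. Substituting and matching coefficients of each power of x gives A0 = 17/54, A1 = -5/18, so u_p = 17/54 - 5*x/18.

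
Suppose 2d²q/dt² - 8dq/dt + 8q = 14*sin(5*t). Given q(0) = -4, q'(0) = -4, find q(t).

q = -3504*exp(2*t)/841 - 147*sin(5*t)/841 + 140*cos(5*t)/841 + 151*t*exp(2*t)/29

Divide through by 2: q'' - 4q' + 4q = 7*sin(5*t).
Characteristic equation r² - 4r + 4 = 0 has discriminant (-4)² - 4·(4) = 0, so r = 2 is a repeated root.
Hence q_h = (C1 + C2*t)*exp(2*t).
Try q_p = A*cos(5*t) + B*sin(5*t). Substituting and equating the coefficients of cos(5t) and sin(5t) gives A = 140/841, B = -147/841, so q_p = -147*sin(5*t)/841 + 140*cos(5*t)/841.
General solution: q = -147*sin(5*t)/841 + 140*cos(5*t)/841 + C1*exp(2*t) + C2*t*exp(2*t).
Apply the initial conditions: q(0) = 140/841 + C1 = -4 and q'(0) = -735/841 + C2 + 2*C1 = -4. Solving gives C1 = -3504/841, C2 = 151/29.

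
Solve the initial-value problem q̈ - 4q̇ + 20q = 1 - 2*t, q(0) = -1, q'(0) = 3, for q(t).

Characteristic equation r² - 4r + 20 = 0 has discriminant (-4)² - 4·(20) = -64 < 0, so r = 2 ± 4i.
Hence q_h = C1*cos(4*t)*exp(2*t) + C2*exp(2*t)*sin(4*t).
For the particular solution try q_p = A0 + A1*t. Substituting and matching coefficients of each power of t gives A0 = 3/100, A1 = -1/10, so q_p = 3/100 - t/10.
General solution: q = 3/100 - t/10 + C1*cos(4*t)*exp(2*t) + C2*exp(2*t)*sin(4*t).
Apply the initial conditions: q(0) = 3/100 + C1 = -1 and q'(0) = -1/10 + 2*C1 + 4*C2 = 3. Solving gives C1 = -103/100, C2 = 129/100.

q = 3/100 - t/10 - 103*cos(4*t)*exp(2*t)/100 + 129*exp(2*t)*sin(4*t)/100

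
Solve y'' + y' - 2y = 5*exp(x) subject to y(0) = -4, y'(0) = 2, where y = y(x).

y = -23*exp(x)/9 - 13*exp(-2*x)/9 + 5*x*exp(x)/3

Characteristic equation r² + r - 2 = 0 factors as (r + 2)(r - 1) = 0, so r = -2, 1.
Hence y_h = C1*exp(-2*x) + C2*exp(x).
Since exp(x) solves the homogeneous equation (r = 1 is a root of multiplicity 1), multiply the trial by x. Try y_p = A*x*exp(x). Substituting into the equation and dividing by exp(x) gives A = 5/3, so y_p = 5*x*exp(x)/3.
General solution: y = C1*exp(-2*x) + C2*exp(x) + 5*x*exp(x)/3.
Apply the initial conditions: y(0) = C1 + C2 = -4 and y'(0) = 5/3 + C2 - 2*C1 = 2. Solving gives C1 = -13/9, C2 = -23/9.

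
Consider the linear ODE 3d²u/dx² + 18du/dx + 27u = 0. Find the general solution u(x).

u = C1*exp(-3*x) + C2*x*exp(-3*x)

Divide through by 3: u'' + 6u' + 9u = 0.
Characteristic equation r² + 6r + 9 = 0 has discriminant (6)² - 4·(9) = 0, so r = -3 is a repeated root.
Hence u_h = (C1 + C2*x)*exp(-3*x).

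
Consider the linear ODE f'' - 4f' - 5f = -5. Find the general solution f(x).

Characteristic equation r² - 4r - 5 = 0 factors as (r + 1)(r - 5) = 0, so r = -1, 5.
Hence f_h = C1*exp(-x) + C2*exp(5*x).
For the particular solution try f_p = A0. Substituting and matching coefficients of each power of x gives A0 = 1, so f_p = 1.

f = 1 + C1*exp(-x) + C2*exp(5*x)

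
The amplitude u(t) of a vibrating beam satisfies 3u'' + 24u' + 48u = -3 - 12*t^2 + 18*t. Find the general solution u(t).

u = -11/32 - t**2/4 + 5*t/8 + C1*exp(-4*t) + C2*t*exp(-4*t)

Divide through by 3: u'' + 8u' + 16u = -1 - 4*t^2 + 6*t.
Characteristic equation r² + 8r + 16 = 0 has discriminant (8)² - 4·(16) = 0, so r = -4 is a repeated root.
Hence u_h = (C1 + C2*t)*exp(-4*t).
For the particular solution try u_p = A0 + A1*t + A2*t^2. Substituting and matching coefficients of each power of t gives A0 = -11/32, A1 = 5/8, A2 = -1/4, so u_p = -11/32 - t^2/4 + 5*t/8.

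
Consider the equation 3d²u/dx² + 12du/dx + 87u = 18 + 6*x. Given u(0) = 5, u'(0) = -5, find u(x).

Divide through by 3: u'' + 4u' + 29u = 6 + 2*x.
Characteristic equation r² + 4r + 29 = 0 has discriminant (4)² - 4·(29) = -100 < 0, so r = -2 ± 5i.
Hence u_h = C1*cos(5*x)*exp(-2*x) + C2*exp(-2*x)*sin(5*x).
For the particular solution try u_p = A0 + A1*x. Substituting and matching coefficients of each power of x gives A0 = 166/841, A1 = 2/29, so u_p = 166/841 + 2*x/29.
General solution: u = 166/841 + 2*x/29 + C1*cos(5*x)*exp(-2*x) + C2*exp(-2*x)*sin(5*x).
Apply the initial conditions: u(0) = 166/841 + C1 = 5 and u'(0) = 2/29 - 2*C1 + 5*C2 = -5. Solving gives C1 = 4039/841, C2 = 763/841.

u = 166/841 + 2*x/29 + 763*exp(-2*x)*sin(5*x)/841 + 4039*cos(5*x)*exp(-2*x)/841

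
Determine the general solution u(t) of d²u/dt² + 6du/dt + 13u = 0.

u = C1*cos(2*t)*exp(-3*t) + C2*exp(-3*t)*sin(2*t)

Characteristic equation r² + 6r + 13 = 0 has discriminant (6)² - 4·(13) = -16 < 0, so r = -3 ± 2i.
Hence u_h = C1*cos(2*t)*exp(-3*t) + C2*exp(-3*t)*sin(2*t).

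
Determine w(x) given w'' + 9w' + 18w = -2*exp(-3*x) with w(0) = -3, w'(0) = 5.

Characteristic equation r² + 9r + 18 = 0 factors as (r + 6)(r + 3) = 0, so r = -6, -3.
Hence w_h = C1*exp(-6*x) + C2*exp(-3*x).
Since exp(-3*x) solves the homogeneous equation (r = -3 is a root of multiplicity 1), multiply the trial by x. Try w_p = A*x*exp(-3*x). Substituting into the equation and dividing by exp(-3*x) gives A = -2/3, so w_p = -2*x*exp(-3*x)/3.
General solution: w = C1*exp(-6*x) + C2*exp(-3*x) - 2*x*exp(-3*x)/3.
Apply the initial conditions: w(0) = C1 + C2 = -3 and w'(0) = -2/3 - 6*C1 - 3*C2 = 5. Solving gives C1 = 10/9, C2 = -37/9.

w = -37*exp(-3*x)/9 + 10*exp(-6*x)/9 - 2*x*exp(-3*x)/3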